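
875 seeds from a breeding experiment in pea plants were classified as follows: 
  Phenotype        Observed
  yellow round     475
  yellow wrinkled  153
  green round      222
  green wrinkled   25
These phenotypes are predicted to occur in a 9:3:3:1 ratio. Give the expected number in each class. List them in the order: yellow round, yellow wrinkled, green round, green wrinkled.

492.1875, 164.0625, 164.0625, 54.6875

Total ratio parts = 16. Expected numbers out of 875:
  yellow round: 875 × 9/16 = 492.1875
  yellow wrinkled: 875 × 3/16 = 164.0625
  green round: 875 × 3/16 = 164.0625
  green wrinkled: 875 × 1/16 = 54.6875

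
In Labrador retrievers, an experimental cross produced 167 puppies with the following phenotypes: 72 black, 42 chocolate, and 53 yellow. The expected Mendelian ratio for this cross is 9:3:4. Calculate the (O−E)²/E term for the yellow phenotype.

Expected counts for N = 167 under a 9:3:4 ratio (total parts = 16):
  black: 167 × 9/16 = 93.9375
  chocolate: 167 × 3/16 = 31.3125
  yellow: 167 × 4/16 = 41.75
Contribution of yellow: (53 − 41.75)² / 41.75 = 3.0314

3.031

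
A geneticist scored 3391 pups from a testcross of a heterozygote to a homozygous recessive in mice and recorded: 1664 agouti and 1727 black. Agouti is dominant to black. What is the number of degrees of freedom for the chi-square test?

A testcross of a heterozygote (Aa × aa) gives a 1:1 phenotypic ratio.
A goodness-of-fit test with 2 phenotype classes has df = 2 − 1 = 1.

1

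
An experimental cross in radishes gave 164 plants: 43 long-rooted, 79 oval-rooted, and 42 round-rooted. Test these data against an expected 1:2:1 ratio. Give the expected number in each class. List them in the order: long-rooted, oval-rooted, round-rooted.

41, 82, 41

The 1:2:1 ratio has 4 parts, so with N = 164 the expected counts are:
  long-rooted: 164 × 1/4 = 41
  oval-rooted: 164 × 2/4 = 82
  round-rooted: 164 × 1/4 = 41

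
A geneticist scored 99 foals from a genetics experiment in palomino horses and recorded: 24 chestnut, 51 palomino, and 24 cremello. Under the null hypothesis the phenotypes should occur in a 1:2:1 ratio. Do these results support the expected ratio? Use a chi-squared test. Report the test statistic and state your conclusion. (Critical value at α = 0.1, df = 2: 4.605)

The 1:2:1 ratio has 4 parts, so with N = 99 the expected counts are:
  chestnut: 99 × 1/4 = 24.75
  palomino: 99 × 2/4 = 49.5
  cremello: 99 × 1/4 = 24.75
χ² = Σ (O − E)² / E
  chestnut: (24 − 24.75)² / 24.75 = 0.0227
  palomino: (51 − 49.5)² / 49.5 = 0.0455
  cremello: (24 − 24.75)² / 24.75 = 0.0227
χ² = 0.0227 + 0.0455 + 0.0227 = 0.0909 ≈ 0.091
Degrees of freedom = 3 − 1 = 2; critical value at α = 0.1 is 4.605.
Since 0.091 < 4.605, we fail to reject the null hypothesis — the data are consistent with the 1:2:1 ratio.

0.091; consistent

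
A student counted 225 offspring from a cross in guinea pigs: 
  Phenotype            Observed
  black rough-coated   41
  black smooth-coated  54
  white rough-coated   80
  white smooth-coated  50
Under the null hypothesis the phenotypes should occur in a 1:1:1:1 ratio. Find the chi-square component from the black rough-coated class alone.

4.134

Under the 1:1:1:1 hypothesis (Σ ratio = 4, N = 225):
  black rough-coated: 225 × 1/4 = 56.25
  black smooth-coated: 225 × 1/4 = 56.25
  white rough-coated: 225 × 1/4 = 56.25
  white smooth-coated: 225 × 1/4 = 56.25
Contribution of black rough-coated: (41 − 56.25)² / 56.25 = 4.1344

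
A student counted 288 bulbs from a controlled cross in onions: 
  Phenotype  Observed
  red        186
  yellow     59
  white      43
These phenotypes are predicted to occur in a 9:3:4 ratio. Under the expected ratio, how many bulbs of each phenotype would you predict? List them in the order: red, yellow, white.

162, 54, 72

Under the 9:3:4 hypothesis (Σ ratio = 16, N = 288):
  red: 288 × 9/16 = 162
  yellow: 288 × 3/16 = 54
  white: 288 × 4/16 = 72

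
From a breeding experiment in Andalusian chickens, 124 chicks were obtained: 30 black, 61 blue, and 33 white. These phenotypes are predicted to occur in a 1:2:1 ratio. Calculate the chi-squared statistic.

0.177

Total ratio parts = 4. Expected numbers out of 124:
  black: 124 × 1/4 = 31
  blue: 124 × 2/4 = 62
  white: 124 × 1/4 = 31
χ² = Σ (O − E)² / E
  black: (30 − 31)² / 31 = 0.0323
  blue: (61 − 62)² / 62 = 0.0161
  white: (33 − 31)² / 31 = 0.1290
χ² = 0.0323 + 0.0161 + 0.1290 = 0.1774 ≈ 0.177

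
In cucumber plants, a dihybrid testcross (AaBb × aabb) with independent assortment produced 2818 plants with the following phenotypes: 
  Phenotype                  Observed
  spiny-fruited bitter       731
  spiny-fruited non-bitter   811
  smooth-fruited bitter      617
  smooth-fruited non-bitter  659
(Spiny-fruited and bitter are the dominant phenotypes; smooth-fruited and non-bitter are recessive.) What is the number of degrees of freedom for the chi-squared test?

3

A dihybrid testcross with independent assortment gives a 1:1:1:1 ratio.
A goodness-of-fit test with 4 phenotype classes has df = 4 − 1 = 3.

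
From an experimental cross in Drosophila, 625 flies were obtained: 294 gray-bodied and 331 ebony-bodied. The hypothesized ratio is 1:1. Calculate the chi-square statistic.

The 1:1 ratio has 2 parts, so with N = 625 the expected counts are:
  gray-bodied: 625 × 1/2 = 312.5
  ebony-bodied: 625 × 1/2 = 312.5
χ² = Σ (O − E)² / E
  gray-bodied: (294 − 312.5)² / 312.5 = 1.0952
  ebony-bodied: (331 − 312.5)² / 312.5 = 1.0952
χ² = 1.0952 + 1.0952 = 2.1904 ≈ 2.190

2.190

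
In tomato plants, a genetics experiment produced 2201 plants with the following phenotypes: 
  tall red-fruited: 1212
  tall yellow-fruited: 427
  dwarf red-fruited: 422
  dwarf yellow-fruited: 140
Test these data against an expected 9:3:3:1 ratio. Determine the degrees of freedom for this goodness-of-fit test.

3

A goodness-of-fit test with 4 phenotype classes has df = 4 − 1 = 3.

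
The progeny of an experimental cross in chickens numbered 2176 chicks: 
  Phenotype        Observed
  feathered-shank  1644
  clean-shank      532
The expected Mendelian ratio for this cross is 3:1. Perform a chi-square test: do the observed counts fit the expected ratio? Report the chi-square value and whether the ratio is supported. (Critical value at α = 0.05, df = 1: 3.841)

Expected counts for N = 2176 under a 3:1 ratio (total parts = 4):
  feathered-shank: 2176 × 3/4 = 1632
  clean-shank: 2176 × 1/4 = 544
χ² = Σ (O − E)² / E
  feathered-shank: (1644 − 1632)² / 1632 = 0.0882
  clean-shank: (532 − 544)² / 544 = 0.2647
χ² = 0.0882 + 0.2647 = 0.3529 ≈ 0.353
Degrees of freedom = 2 − 1 = 1; critical value at α = 0.05 is 3.841.
Since 0.353 < 3.841, we fail to reject the null hypothesis — the data are consistent with the 3:1 ratio.

0.353; consistent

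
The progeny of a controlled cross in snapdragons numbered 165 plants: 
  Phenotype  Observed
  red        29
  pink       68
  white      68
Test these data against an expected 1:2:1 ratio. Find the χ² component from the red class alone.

3.638

Total ratio parts = 4. Expected numbers out of 165:
  red: 165 × 1/4 = 41.25
  pink: 165 × 2/4 = 82.5
  white: 165 × 1/4 = 41.25
Contribution of red: (29 − 41.25)² / 41.25 = 3.6379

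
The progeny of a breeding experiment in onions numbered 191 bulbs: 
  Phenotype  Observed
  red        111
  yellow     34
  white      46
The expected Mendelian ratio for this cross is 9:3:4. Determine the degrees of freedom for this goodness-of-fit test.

A goodness-of-fit test with 3 phenotype classes has df = 3 − 1 = 2.

2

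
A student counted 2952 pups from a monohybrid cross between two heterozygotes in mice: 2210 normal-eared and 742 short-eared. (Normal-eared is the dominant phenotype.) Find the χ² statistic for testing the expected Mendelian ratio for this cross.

For a monohybrid cross between heterozygotes with complete dominance, the expected phenotypic ratio is 3:1.
Expected counts for N = 2952 under a 3:1 ratio (total parts = 4):
  normal-eared: 2952 × 3/4 = 2214
  short-eared: 2952 × 1/4 = 738
χ² = Σ (O − E)² / E
  normal-eared: (2210 − 2214)² / 2214 = 0.0072
  short-eared: (742 − 738)² / 738 = 0.0217
χ² = 0.0072 + 0.0217 = 0.0289 ≈ 0.029

0.029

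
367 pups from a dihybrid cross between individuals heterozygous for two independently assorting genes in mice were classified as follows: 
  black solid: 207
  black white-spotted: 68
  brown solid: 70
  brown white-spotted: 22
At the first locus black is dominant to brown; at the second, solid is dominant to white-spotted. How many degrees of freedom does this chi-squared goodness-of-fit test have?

3

A dihybrid F₂ with independent assortment and complete dominance at both loci gives a 9:3:3:1 phenotypic ratio.
A goodness-of-fit test with 4 phenotype classes has df = 4 − 1 = 3.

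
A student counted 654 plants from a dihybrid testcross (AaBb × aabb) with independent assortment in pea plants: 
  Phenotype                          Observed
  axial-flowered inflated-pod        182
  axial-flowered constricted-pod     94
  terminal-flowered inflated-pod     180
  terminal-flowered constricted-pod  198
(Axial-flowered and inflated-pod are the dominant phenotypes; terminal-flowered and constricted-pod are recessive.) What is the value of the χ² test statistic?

40.581

A dihybrid testcross with independent assortment gives a 1:1:1:1 ratio.
Total ratio parts = 4. Expected numbers out of 654:
  axial-flowered inflated-pod: 654 × 1/4 = 163.5
  axial-flowered constricted-pod: 654 × 1/4 = 163.5
  terminal-flowered inflated-pod: 654 × 1/4 = 163.5
  terminal-flowered constricted-pod: 654 × 1/4 = 163.5
χ² = Σ (O − E)² / E
  axial-flowered inflated-pod: (182 − 163.5)² / 163.5 = 2.0933
  axial-flowered constricted-pod: (94 − 163.5)² / 163.5 = 29.5428
  terminal-flowered inflated-pod: (180 − 163.5)² / 163.5 = 1.6651
  terminal-flowered constricted-pod: (198 − 163.5)² / 163.5 = 7.2798
χ² = 2.0933 + 29.5428 + 1.6651 + 7.2798 = 40.581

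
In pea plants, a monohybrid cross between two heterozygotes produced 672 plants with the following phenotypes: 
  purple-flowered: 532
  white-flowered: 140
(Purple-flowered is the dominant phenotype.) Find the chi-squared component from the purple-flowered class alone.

1.556

For a monohybrid cross between heterozygotes with complete dominance, the expected phenotypic ratio is 3:1.
The 3:1 ratio has 4 parts, so with N = 672 the expected counts are:
  purple-flowered: 672 × 3/4 = 504
  white-flowered: 672 × 1/4 = 168
Contribution of purple-flowered: (532 − 504)² / 504 = 1.5556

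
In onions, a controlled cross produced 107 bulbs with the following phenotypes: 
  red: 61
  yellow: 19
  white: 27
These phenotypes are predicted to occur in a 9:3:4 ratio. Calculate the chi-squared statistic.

Expected counts for N = 107 under a 9:3:4 ratio (total parts = 16):
  red: 107 × 9/16 = 60.1875
  yellow: 107 × 3/16 = 20.0625
  white: 107 × 4/16 = 26.75
χ² = Σ (O − E)² / E
  red: (61 − 60.1875)² / 60.1875 = 0.0110
  yellow: (19 − 20.0625)² / 20.0625 = 0.0563
  white: (27 − 26.75)² / 26.75 = 0.0023
χ² = 0.0110 + 0.0563 + 0.0023 = 0.0696 ≈ 0.070

0.070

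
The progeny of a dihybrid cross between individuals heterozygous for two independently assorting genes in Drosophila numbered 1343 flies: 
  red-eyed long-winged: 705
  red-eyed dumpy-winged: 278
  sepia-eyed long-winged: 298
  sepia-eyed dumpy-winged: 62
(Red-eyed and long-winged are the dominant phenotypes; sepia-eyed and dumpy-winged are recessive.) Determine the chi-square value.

20.296

A dihybrid F₂ with independent assortment and complete dominance at both loci gives a 9:3:3:1 phenotypic ratio.
Expected counts for N = 1343 under a 9:3:3:1 ratio (total parts = 16):
  red-eyed long-winged: 1343 × 9/16 = 755.4375
  red-eyed dumpy-winged: 1343 × 3/16 = 251.8125
  sepia-eyed long-winged: 1343 × 3/16 = 251.8125
  sepia-eyed dumpy-winged: 1343 × 1/16 = 83.9375
χ² = Σ (O − E)² / E
  red-eyed long-winged: (705 − 755.4375)² / 755.4375 = 3.3675
  red-eyed dumpy-winged: (278 − 251.8125)² / 251.8125 = 2.7234
  sepia-eyed long-winged: (298 − 251.8125)² / 251.8125 = 8.4717
  sepia-eyed dumpy-winged: (62 − 83.9375)² / 83.9375 = 5.7335
χ² = 3.3675 + 2.7234 + 8.4717 + 5.7335 = 20.2961 ≈ 20.296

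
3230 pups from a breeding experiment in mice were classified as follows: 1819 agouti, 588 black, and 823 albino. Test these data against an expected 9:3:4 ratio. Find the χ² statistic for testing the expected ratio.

0.813

The 9:3:4 ratio has 16 parts, so with N = 3230 the expected counts are:
  agouti: 3230 × 9/16 = 1816.875
  black: 3230 × 3/16 = 605.625
  albino: 3230 × 4/16 = 807.5
χ² = Σ (O − E)² / E
  agouti: (1819 − 1816.875)² / 1816.875 = 0.0025
  black: (588 − 605.625)² / 605.625 = 0.5129
  albino: (823 − 807.5)² / 807.5 = 0.2975
χ² = 0.0025 + 0.5129 + 0.2975 = 0.8129 ≈ 0.813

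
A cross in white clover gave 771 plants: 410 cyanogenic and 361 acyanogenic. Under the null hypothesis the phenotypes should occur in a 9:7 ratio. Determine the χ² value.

The 9:7 ratio has 16 parts, so with N = 771 the expected counts are:
  cyanogenic: 771 × 9/16 = 433.6875
  acyanogenic: 771 × 7/16 = 337.3125
χ² = Σ (O − E)² / E
  cyanogenic: (410 − 433.6875)² / 433.6875 = 1.2938
  acyanogenic: (361 − 337.3125)² / 337.3125 = 1.6634
χ² = 1.2938 + 1.6634 = 2.9572 ≈ 2.957

2.957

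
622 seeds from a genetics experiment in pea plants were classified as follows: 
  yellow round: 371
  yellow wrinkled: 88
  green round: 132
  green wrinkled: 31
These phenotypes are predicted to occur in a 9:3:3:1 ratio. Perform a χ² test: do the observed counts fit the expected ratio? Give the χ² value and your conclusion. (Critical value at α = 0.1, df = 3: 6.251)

11.924; not consistent

The 9:3:3:1 ratio has 16 parts, so with N = 622 the expected counts are:
  yellow round: 622 × 9/16 = 349.875
  yellow wrinkled: 622 × 3/16 = 116.625
  green round: 622 × 3/16 = 116.625
  green wrinkled: 622 × 1/16 = 38.875
χ² = Σ (O − E)² / E
  yellow round: (371 − 349.875)² / 349.875 = 1.2755
  yellow wrinkled: (88 − 116.625)² / 116.625 = 7.0259
  green round: (132 − 116.625)² / 116.625 = 2.0269
  green wrinkled: (31 − 38.875)² / 38.875 = 1.5953
χ² = 1.2755 + 7.0259 + 2.0269 + 1.5953 = 11.9236 ≈ 11.924
Degrees of freedom = 4 − 1 = 3; critical value at α = 0.1 is 6.251.
Since 11.924 > 6.251, we reject the null hypothesis — the data do not fit the 9:3:3:1 ratio.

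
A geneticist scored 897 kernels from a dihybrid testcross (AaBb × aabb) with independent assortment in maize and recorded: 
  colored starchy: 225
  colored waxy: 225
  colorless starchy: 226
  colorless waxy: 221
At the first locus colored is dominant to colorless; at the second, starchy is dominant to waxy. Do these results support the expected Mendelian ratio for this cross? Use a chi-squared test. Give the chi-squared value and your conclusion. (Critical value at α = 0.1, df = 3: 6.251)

A dihybrid testcross with independent assortment gives a 1:1:1:1 ratio.
Total ratio parts = 4. Expected numbers out of 897:
  colored starchy: 897 × 1/4 = 224.25
  colored waxy: 897 × 1/4 = 224.25
  colorless starchy: 897 × 1/4 = 224.25
  colorless waxy: 897 × 1/4 = 224.25
χ² = Σ (O − E)² / E
  colored starchy: (225 − 224.25)² / 224.25 = 0.0025
  colored waxy: (225 − 224.25)² / 224.25 = 0.0025
  colorless starchy: (226 − 224.25)² / 224.25 = 0.0137
  colorless waxy: (221 − 224.25)² / 224.25 = 0.0471
χ² = 0.0025 + 0.0025 + 0.0137 + 0.0471 = 0.0658 ≈ 0.066
Degrees of freedom = 4 − 1 = 3; critical value at α = 0.1 is 6.251.
Since 0.066 < 6.251, we fail to reject the null hypothesis — the data are consistent with the 1:1:1:1 ratio.

0.066; consistent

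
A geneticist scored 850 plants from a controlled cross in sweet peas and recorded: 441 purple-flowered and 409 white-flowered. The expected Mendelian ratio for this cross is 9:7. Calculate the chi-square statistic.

6.589

Total ratio parts = 16. Expected numbers out of 850:
  purple-flowered: 850 × 9/16 = 478.125
  white-flowered: 850 × 7/16 = 371.875
χ² = Σ (O − E)² / E
  purple-flowered: (441 − 478.125)² / 478.125 = 2.8826
  white-flowered: (409 − 371.875)² / 371.875 = 3.7063
χ² = 2.8826 + 3.7063 = 6.5889 ≈ 6.589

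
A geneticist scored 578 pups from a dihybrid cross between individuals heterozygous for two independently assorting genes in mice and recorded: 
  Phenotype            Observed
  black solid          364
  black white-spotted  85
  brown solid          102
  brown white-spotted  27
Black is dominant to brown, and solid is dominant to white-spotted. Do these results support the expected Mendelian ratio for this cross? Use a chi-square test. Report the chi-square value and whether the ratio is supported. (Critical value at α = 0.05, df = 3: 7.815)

12.370; not consistent

A dihybrid F₂ with independent assortment and complete dominance at both loci gives a 9:3:3:1 phenotypic ratio.
Under the 9:3:3:1 hypothesis (Σ ratio = 16, N = 578):
  black solid: 578 × 9/16 = 325.125
  black white-spotted: 578 × 3/16 = 108.375
  brown solid: 578 × 3/16 = 108.375
  brown white-spotted: 578 × 1/16 = 36.125
χ² = Σ (O − E)² / E
  black solid: (364 − 325.125)² / 325.125 = 4.6483
  black white-spotted: (85 − 108.375)² / 108.375 = 5.0417
  brown solid: (102 − 108.375)² / 108.375 = 0.3750
  brown white-spotted: (27 − 36.125)² / 36.125 = 2.3049
χ² = 4.6483 + 5.0417 + 0.3750 + 2.3049 = 12.3699 ≈ 12.370
Degrees of freedom = 4 − 1 = 3; critical value at α = 0.05 is 7.815.
Since 12.370 > 7.815, we reject the null hypothesis — the data do not fit the 9:3:3:1 ratio.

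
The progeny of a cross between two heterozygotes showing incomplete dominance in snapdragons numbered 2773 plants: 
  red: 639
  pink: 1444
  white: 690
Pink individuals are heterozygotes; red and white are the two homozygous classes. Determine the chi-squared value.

6.645

With incomplete dominance, a heterozygote × heterozygote cross gives a 1:2:1 phenotypic ratio.
Under the 1:2:1 hypothesis (Σ ratio = 4, N = 2773):
  red: 2773 × 1/4 = 693.25
  pink: 2773 × 2/4 = 1386.5
  white: 2773 × 1/4 = 693.25
χ² = Σ (O − E)² / E
  red: (639 − 693.25)² / 693.25 = 4.2453
  pink: (1444 − 1386.5)² / 1386.5 = 2.3846
  white: (690 − 693.25)² / 693.25 = 0.0152
χ² = 4.2453 + 2.3846 + 0.0152 = 6.6451 ≈ 6.645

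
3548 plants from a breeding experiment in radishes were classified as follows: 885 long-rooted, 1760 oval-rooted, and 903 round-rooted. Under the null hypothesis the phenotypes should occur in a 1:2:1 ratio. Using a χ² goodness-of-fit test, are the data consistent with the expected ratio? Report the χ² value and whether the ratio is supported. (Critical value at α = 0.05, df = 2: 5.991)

Expected counts for N = 3548 under a 1:2:1 ratio (total parts = 4):
  long-rooted: 3548 × 1/4 = 887
  oval-rooted: 3548 × 2/4 = 1774
  round-rooted: 3548 × 1/4 = 887
χ² = Σ (O − E)² / E
  long-rooted: (885 − 887)² / 887 = 0.0045
  oval-rooted: (1760 − 1774)² / 1774 = 0.1105
  round-rooted: (903 − 887)² / 887 = 0.2886
χ² = 0.0045 + 0.1105 + 0.2886 = 0.4036 ≈ 0.404
Degrees of freedom = 3 − 1 = 2; critical value at α = 0.05 is 5.991.
Since 0.404 < 5.991, we fail to reject the null hypothesis — the data are consistent with the 1:2:1 ratio.

0.404; consistent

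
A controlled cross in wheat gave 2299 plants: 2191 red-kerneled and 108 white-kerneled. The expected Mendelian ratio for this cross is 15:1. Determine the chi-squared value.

The 15:1 ratio has 16 parts, so with N = 2299 the expected counts are:
  red-kerneled: 2299 × 15/16 = 2155.3125
  white-kerneled: 2299 × 1/16 = 143.6875
χ² = Σ (O − E)² / E
  red-kerneled: (2191 − 2155.3125)² / 2155.3125 = 0.5909
  white-kerneled: (108 − 143.6875)² / 143.6875 = 8.8637
χ² = 0.5909 + 8.8637 = 9.4546 ≈ 9.455

9.455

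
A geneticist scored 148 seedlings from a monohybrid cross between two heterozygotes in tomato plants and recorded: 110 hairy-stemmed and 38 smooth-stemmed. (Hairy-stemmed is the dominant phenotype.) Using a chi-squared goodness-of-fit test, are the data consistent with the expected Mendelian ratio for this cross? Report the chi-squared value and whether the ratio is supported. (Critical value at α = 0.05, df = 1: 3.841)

For a monohybrid cross between heterozygotes with complete dominance, the expected phenotypic ratio is 3:1.
Expected counts for N = 148 under a 3:1 ratio (total parts = 4):
  hairy-stemmed: 148 × 3/4 = 111
  smooth-stemmed: 148 × 1/4 = 37
χ² = Σ (O − E)² / E
  hairy-stemmed: (110 − 111)² / 111 = 0.0090
  smooth-stemmed: (38 − 37)² / 37 = 0.0270
χ² = 0.0090 + 0.0270 = 0.036
Degrees of freedom = 2 − 1 = 1; critical value at α = 0.05 is 3.841.
Since 0.036 < 3.841, we fail to reject the null hypothesis — the data are consistent with the 3:1 ratio.

0.036; consistent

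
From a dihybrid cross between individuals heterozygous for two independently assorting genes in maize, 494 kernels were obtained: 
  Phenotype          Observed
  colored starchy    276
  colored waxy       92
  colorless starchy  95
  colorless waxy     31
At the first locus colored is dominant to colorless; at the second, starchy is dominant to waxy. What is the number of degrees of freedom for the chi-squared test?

A dihybrid F₂ with independent assortment and complete dominance at both loci gives a 9:3:3:1 phenotypic ratio.
A goodness-of-fit test with 4 phenotype classes has df = 4 − 1 = 3.

3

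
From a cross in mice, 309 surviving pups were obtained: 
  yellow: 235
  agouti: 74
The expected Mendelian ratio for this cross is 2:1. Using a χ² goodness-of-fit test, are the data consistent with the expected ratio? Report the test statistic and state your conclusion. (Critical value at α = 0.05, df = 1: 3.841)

Total ratio parts = 3. Expected numbers out of 309:
  yellow: 309 × 2/3 = 206
  agouti: 309 × 1/3 = 103
χ² = Σ (O − E)² / E
  yellow: (235 − 206)² / 206 = 4.0825
  agouti: (74 − 103)² / 103 = 8.1650
χ² = 4.0825 + 8.1650 = 12.2475 ≈ 12.248
Degrees of freedom = 2 − 1 = 1; critical value at α = 0.05 is 3.841.
Since 12.248 > 3.841, we reject the null hypothesis — the data do not fit the 2:1 ratio.

12.248; not consistent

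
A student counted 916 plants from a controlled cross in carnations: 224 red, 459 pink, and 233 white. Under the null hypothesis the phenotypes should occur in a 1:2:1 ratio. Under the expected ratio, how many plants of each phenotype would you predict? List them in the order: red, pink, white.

229, 458, 229

Total ratio parts = 4. Expected numbers out of 916:
  red: 916 × 1/4 = 229
  pink: 916 × 2/4 = 458
  white: 916 × 1/4 = 229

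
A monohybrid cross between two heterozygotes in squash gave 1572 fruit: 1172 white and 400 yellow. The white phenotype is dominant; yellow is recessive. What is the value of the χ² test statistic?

0.166

For a monohybrid cross between heterozygotes with complete dominance, the expected phenotypic ratio is 3:1.
Total ratio parts = 4. Expected numbers out of 1572:
  white: 1572 × 3/4 = 1179
  yellow: 1572 × 1/4 = 393
χ² = Σ (O − E)² / E
  white: (1172 − 1179)² / 1179 = 0.0416
  yellow: (400 − 393)² / 393 = 0.1247
χ² = 0.0416 + 0.1247 = 0.1663 ≈ 0.166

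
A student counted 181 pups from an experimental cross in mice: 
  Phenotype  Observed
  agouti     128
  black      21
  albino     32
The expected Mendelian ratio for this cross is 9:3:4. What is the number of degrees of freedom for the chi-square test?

2

A goodness-of-fit test with 3 phenotype classes has df = 3 − 1 = 2.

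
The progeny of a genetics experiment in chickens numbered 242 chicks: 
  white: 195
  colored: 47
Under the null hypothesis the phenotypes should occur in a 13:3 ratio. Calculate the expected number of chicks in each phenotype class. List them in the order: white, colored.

Under the 13:3 hypothesis (Σ ratio = 16, N = 242):
  white: 242 × 13/16 = 196.625
  colored: 242 × 3/16 = 45.375

196.625, 45.375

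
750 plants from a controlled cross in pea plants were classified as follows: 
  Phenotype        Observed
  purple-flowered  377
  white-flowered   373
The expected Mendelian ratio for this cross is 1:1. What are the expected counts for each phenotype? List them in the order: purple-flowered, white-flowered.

Expected counts for N = 750 under a 1:1 ratio (total parts = 2):
  purple-flowered: 750 × 1/2 = 375
  white-flowered: 750 × 1/2 = 375

375, 375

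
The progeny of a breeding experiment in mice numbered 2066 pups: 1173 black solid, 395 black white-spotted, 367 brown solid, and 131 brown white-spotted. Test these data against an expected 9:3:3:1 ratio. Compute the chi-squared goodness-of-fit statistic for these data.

The 9:3:3:1 ratio has 16 parts, so with N = 2066 the expected counts are:
  black solid: 2066 × 9/16 = 1162.125
  black white-spotted: 2066 × 3/16 = 387.375
  brown solid: 2066 × 3/16 = 387.375
  brown white-spotted: 2066 × 1/16 = 129.125
χ² = Σ (O − E)² / E
  black solid: (1173 − 1162.125)² / 1162.125 = 0.1018
  black white-spotted: (395 − 387.375)² / 387.375 = 0.1501
  brown solid: (367 − 387.375)² / 387.375 = 1.0717
  brown white-spotted: (131 − 129.125)² / 129.125 = 0.0272
χ² = 0.1018 + 0.1501 + 1.0717 + 0.0272 = 1.3508 ≈ 1.351

1.351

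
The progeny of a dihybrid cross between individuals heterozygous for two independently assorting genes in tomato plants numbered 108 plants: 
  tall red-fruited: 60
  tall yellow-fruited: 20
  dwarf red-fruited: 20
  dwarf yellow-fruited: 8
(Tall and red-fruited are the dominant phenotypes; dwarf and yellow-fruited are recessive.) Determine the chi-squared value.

0.247

A dihybrid F₂ with independent assortment and complete dominance at both loci gives a 9:3:3:1 phenotypic ratio.
Under the 9:3:3:1 hypothesis (Σ ratio = 16, N = 108):
  tall red-fruited: 108 × 9/16 = 60.75
  tall yellow-fruited: 108 × 3/16 = 20.25
  dwarf red-fruited: 108 × 3/16 = 20.25
  dwarf yellow-fruited: 108 × 1/16 = 6.75
χ² = Σ (O − E)² / E
  tall red-fruited: (60 − 60.75)² / 60.75 = 0.0093
  tall yellow-fruited: (20 − 20.25)² / 20.25 = 0.0031
  dwarf red-fruited: (20 − 20.25)² / 20.25 = 0.0031
  dwarf yellow-fruited: (8 − 6.75)² / 6.75 = 0.2315
χ² = 0.0093 + 0.0031 + 0.0031 + 0.2315 = 0.247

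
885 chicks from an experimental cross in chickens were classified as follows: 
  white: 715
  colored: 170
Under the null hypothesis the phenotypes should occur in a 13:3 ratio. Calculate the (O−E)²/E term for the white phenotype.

0.023

Expected counts for N = 885 under a 13:3 ratio (total parts = 16):
  white: 885 × 13/16 = 719.0625
  colored: 885 × 3/16 = 165.9375
Contribution of white: (715 − 719.0625)² / 719.0625 = 0.0230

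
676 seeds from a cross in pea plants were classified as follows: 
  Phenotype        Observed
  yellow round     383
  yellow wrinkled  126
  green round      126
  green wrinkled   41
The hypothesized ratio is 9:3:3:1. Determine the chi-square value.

0.066

Under the 9:3:3:1 hypothesis (Σ ratio = 16, N = 676):
  yellow round: 676 × 9/16 = 380.25
  yellow wrinkled: 676 × 3/16 = 126.75
  green round: 676 × 3/16 = 126.75
  green wrinkled: 676 × 1/16 = 42.25
χ² = Σ (O − E)² / E
  yellow round: (383 − 380.25)² / 380.25 = 0.0199
  yellow wrinkled: (126 − 126.75)² / 126.75 = 0.0044
  green round: (126 − 126.75)² / 126.75 = 0.0044
  green wrinkled: (41 − 42.25)² / 42.25 = 0.0370
χ² = 0.0199 + 0.0044 + 0.0044 + 0.0370 = 0.0657 ≈ 0.066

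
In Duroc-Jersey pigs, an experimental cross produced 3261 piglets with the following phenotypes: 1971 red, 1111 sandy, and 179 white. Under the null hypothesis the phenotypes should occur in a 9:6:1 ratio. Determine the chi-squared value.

23.441

Total ratio parts = 16. Expected numbers out of 3261:
  red: 3261 × 9/16 = 1834.3125
  sandy: 3261 × 6/16 = 1222.875
  white: 3261 × 1/16 = 203.8125
χ² = Σ (O − E)² / E
  red: (1971 − 1834.3125)² / 1834.3125 = 10.1855
  sandy: (1111 − 1222.875)² / 1222.875 = 10.2349
  white: (179 − 203.8125)² / 203.8125 = 3.0207
χ² = 10.1855 + 10.2349 + 3.0207 = 23.4411 ≈ 23.441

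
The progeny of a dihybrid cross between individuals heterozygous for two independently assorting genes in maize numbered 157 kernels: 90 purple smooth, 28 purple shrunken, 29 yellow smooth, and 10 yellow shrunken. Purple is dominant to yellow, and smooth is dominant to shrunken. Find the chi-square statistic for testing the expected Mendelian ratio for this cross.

A dihybrid F₂ with independent assortment and complete dominance at both loci gives a 9:3:3:1 phenotypic ratio.
Under the 9:3:3:1 hypothesis (Σ ratio = 16, N = 157):
  purple smooth: 157 × 9/16 = 88.3125
  purple shrunken: 157 × 3/16 = 29.4375
  yellow smooth: 157 × 3/16 = 29.4375
  yellow shrunken: 157 × 1/16 = 9.8125
χ² = Σ (O − E)² / E
  purple smooth: (90 − 88.3125)² / 88.3125 = 0.0322
  purple shrunken: (28 − 29.4375)² / 29.4375 = 0.0702
  yellow smooth: (29 − 29.4375)² / 29.4375 = 0.0065
  yellow shrunken: (10 − 9.8125)² / 9.8125 = 0.0036
χ² = 0.0322 + 0.0702 + 0.0065 + 0.0036 = 0.1125 ≈ 0.113

0.113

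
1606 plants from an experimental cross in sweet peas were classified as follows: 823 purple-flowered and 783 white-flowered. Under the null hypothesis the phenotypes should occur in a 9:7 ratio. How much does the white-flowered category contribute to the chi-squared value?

9.194

Under the 9:7 hypothesis (Σ ratio = 16, N = 1606):
  purple-flowered: 1606 × 9/16 = 903.375
  white-flowered: 1606 × 7/16 = 702.625
Contribution of white-flowered: (783 − 702.625)² / 702.625 = 9.1943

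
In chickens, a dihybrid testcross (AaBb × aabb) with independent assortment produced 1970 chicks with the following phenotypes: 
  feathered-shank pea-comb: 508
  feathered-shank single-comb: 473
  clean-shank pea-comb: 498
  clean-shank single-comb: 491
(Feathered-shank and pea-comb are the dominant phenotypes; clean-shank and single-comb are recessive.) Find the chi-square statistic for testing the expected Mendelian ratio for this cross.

A dihybrid testcross with independent assortment gives a 1:1:1:1 ratio.
The 1:1:1:1 ratio has 4 parts, so with N = 1970 the expected counts are:
  feathered-shank pea-comb: 1970 × 1/4 = 492.5
  feathered-shank single-comb: 1970 × 1/4 = 492.5
  clean-shank pea-comb: 1970 × 1/4 = 492.5
  clean-shank single-comb: 1970 × 1/4 = 492.5
χ² = Σ (O − E)² / E
  feathered-shank pea-comb: (508 − 492.5)² / 492.5 = 0.4878
  feathered-shank single-comb: (473 − 492.5)² / 492.5 = 0.7721
  clean-shank pea-comb: (498 − 492.5)² / 492.5 = 0.0614
  clean-shank single-comb: (491 − 492.5)² / 492.5 = 0.0046
χ² = 0.4878 + 0.7721 + 0.0614 + 0.0046 = 1.3259 ≈ 1.326

1.326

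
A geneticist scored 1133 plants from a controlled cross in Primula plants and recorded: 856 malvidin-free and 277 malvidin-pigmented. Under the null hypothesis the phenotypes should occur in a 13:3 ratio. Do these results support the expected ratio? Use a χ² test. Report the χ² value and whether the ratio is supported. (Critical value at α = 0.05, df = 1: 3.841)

24.149; not consistent

Total ratio parts = 16. Expected numbers out of 1133:
  malvidin-free: 1133 × 13/16 = 920.5625
  malvidin-pigmented: 1133 × 3/16 = 212.4375
χ² = Σ (O − E)² / E
  malvidin-free: (856 − 920.5625)² / 920.5625 = 4.5280
  malvidin-pigmented: (277 − 212.4375)² / 212.4375 = 19.6214
χ² = 4.5280 + 19.6214 = 24.1494 ≈ 24.149
Degrees of freedom = 2 − 1 = 1; critical value at α = 0.05 is 3.841.
Since 24.149 > 3.841, we reject the null hypothesis — the data do not fit the 13:3 ratio.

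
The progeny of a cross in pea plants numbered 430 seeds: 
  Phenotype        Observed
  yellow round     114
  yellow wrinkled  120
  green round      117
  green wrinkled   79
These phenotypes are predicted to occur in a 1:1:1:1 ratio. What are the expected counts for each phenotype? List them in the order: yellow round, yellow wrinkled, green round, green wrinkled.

The 1:1:1:1 ratio has 4 parts, so with N = 430 the expected counts are:
  yellow round: 430 × 1/4 = 107.5
  yellow wrinkled: 430 × 1/4 = 107.5
  green round: 430 × 1/4 = 107.5
  green wrinkled: 430 × 1/4 = 107.5

107.5, 107.5, 107.5, 107.5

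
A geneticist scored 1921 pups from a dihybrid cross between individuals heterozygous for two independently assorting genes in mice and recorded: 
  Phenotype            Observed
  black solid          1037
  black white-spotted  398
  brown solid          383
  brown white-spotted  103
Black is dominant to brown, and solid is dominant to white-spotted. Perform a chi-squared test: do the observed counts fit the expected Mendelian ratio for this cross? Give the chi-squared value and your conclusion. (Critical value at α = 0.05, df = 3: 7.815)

A dihybrid F₂ with independent assortment and complete dominance at both loci gives a 9:3:3:1 phenotypic ratio.
The 9:3:3:1 ratio has 16 parts, so with N = 1921 the expected counts are:
  black solid: 1921 × 9/16 = 1080.5625
  black white-spotted: 1921 × 3/16 = 360.1875
  brown solid: 1921 × 3/16 = 360.1875
  brown white-spotted: 1921 × 1/16 = 120.0625
χ² = Σ (O − E)² / E
  black solid: (1037 − 1080.5625)² / 1080.5625 = 1.7562
  black white-spotted: (398 − 360.1875)² / 360.1875 = 3.9696
  brown solid: (383 − 360.1875)² / 360.1875 = 1.4448
  brown white-spotted: (103 − 120.0625)² / 120.0625 = 2.4248
χ² = 1.7562 + 3.9696 + 1.4448 + 2.4248 = 9.5954 ≈ 9.595
Degrees of freedom = 4 − 1 = 3; critical value at α = 0.05 is 7.815.
Since 9.595 > 7.815, we reject the null hypothesis — the data do not fit the 9:3:3:1 ratio.

9.595; not consistent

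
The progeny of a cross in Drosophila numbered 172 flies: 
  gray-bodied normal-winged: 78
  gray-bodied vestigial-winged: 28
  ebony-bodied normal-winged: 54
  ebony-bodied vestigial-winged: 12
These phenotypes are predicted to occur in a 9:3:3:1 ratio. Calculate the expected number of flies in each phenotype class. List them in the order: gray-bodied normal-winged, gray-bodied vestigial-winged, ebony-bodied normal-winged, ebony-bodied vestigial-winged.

Total ratio parts = 16. Expected numbers out of 172:
  gray-bodied normal-winged: 172 × 9/16 = 96.75
  gray-bodied vestigial-winged: 172 × 3/16 = 32.25
  ebony-bodied normal-winged: 172 × 3/16 = 32.25
  ebony-bodied vestigial-winged: 172 × 1/16 = 10.75

96.75, 32.25, 32.25, 10.75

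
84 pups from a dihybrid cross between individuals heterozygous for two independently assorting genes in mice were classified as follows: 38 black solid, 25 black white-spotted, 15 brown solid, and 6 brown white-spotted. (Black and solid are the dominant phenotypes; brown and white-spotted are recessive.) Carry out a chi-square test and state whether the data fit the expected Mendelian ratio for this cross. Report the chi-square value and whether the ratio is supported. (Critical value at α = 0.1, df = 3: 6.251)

7.386; not consistent

A dihybrid F₂ with independent assortment and complete dominance at both loci gives a 9:3:3:1 phenotypic ratio.
Total ratio parts = 16. Expected numbers out of 84:
  black solid: 84 × 9/16 = 47.25
  black white-spotted: 84 × 3/16 = 15.75
  brown solid: 84 × 3/16 = 15.75
  brown white-spotted: 84 × 1/16 = 5.25
χ² = Σ (O − E)² / E
  black solid: (38 − 47.25)² / 47.25 = 1.8108
  black white-spotted: (25 − 15.75)² / 15.75 = 5.4325
  brown solid: (15 − 15.75)² / 15.75 = 0.0357
  brown white-spotted: (6 − 5.25)² / 5.25 = 0.1071
χ² = 1.8108 + 5.4325 + 0.0357 + 0.1071 = 7.3861 ≈ 7.386
Degrees of freedom = 4 − 1 = 3; critical value at α = 0.1 is 6.251.
Since 7.386 > 6.251, we reject the null hypothesis — the data do not fit the 9:3:3:1 ratio.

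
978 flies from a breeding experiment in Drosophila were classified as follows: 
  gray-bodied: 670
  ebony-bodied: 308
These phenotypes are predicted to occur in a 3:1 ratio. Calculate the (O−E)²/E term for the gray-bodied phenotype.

Total ratio parts = 4. Expected numbers out of 978:
  gray-bodied: 978 × 3/4 = 733.5
  ebony-bodied: 978 × 1/4 = 244.5
Contribution of gray-bodied: (670 − 733.5)² / 733.5 = 5.4973

5.497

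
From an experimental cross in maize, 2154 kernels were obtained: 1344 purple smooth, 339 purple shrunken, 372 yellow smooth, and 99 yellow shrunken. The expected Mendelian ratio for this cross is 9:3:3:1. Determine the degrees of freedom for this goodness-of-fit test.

A goodness-of-fit test with 4 phenotype classes has df = 4 − 1 = 3.

3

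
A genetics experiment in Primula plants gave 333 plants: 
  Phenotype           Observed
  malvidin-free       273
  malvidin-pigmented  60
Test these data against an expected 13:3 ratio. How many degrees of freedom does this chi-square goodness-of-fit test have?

A goodness-of-fit test with 2 phenotype classes has df = 2 − 1 = 1.

1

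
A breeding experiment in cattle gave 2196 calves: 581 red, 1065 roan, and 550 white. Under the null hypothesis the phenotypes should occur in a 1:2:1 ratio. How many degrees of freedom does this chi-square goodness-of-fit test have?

A goodness-of-fit test with 3 phenotype classes has df = 3 − 1 = 2.

2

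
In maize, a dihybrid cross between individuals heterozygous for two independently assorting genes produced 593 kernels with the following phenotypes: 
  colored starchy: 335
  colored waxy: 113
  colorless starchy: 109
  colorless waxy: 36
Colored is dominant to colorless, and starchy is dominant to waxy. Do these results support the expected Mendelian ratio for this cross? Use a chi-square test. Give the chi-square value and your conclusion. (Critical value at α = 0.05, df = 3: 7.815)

0.109; consistent

A dihybrid F₂ with independent assortment and complete dominance at both loci gives a 9:3:3:1 phenotypic ratio.
The 9:3:3:1 ratio has 16 parts, so with N = 593 the expected counts are:
  colored starchy: 593 × 9/16 = 333.5625
  colored waxy: 593 × 3/16 = 111.1875
  colorless starchy: 593 × 3/16 = 111.1875
  colorless waxy: 593 × 1/16 = 37.0625
χ² = Σ (O − E)² / E
  colored starchy: (335 − 333.5625)² / 333.5625 = 0.0062
  colored waxy: (113 − 111.1875)² / 111.1875 = 0.0295
  colorless starchy: (109 − 111.1875)² / 111.1875 = 0.0430
  colorless waxy: (36 − 37.0625)² / 37.0625 = 0.0305
χ² = 0.0062 + 0.0295 + 0.0430 + 0.0305 = 0.1092 ≈ 0.109
Degrees of freedom = 4 − 1 = 3; critical value at α = 0.05 is 7.815.
Since 0.109 < 7.815, we fail to reject the null hypothesis — the data are consistent with the 9:3:3:1 ratio.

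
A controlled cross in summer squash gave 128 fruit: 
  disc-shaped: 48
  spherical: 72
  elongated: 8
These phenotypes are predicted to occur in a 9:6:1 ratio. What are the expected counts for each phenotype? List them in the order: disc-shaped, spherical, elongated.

72, 48, 8

Under the 9:6:1 hypothesis (Σ ratio = 16, N = 128):
  disc-shaped: 128 × 9/16 = 72
  spherical: 128 × 6/16 = 48
  elongated: 128 × 1/16 = 8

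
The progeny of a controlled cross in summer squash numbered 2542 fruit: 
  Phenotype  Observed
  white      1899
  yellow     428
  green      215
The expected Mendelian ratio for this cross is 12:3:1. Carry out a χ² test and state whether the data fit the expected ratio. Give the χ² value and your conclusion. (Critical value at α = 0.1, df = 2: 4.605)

Total ratio parts = 16. Expected numbers out of 2542:
  white: 2542 × 12/16 = 1906.5
  yellow: 2542 × 3/16 = 476.625
  green: 2542 × 1/16 = 158.875
χ² = Σ (O − E)² / E
  white: (1899 − 1906.5)² / 1906.5 = 0.0295
  yellow: (428 − 476.625)² / 476.625 = 4.9607
  green: (215 − 158.875)² / 158.875 = 19.8270
χ² = 0.0295 + 4.9607 + 19.8270 = 24.8172 ≈ 24.817
Degrees of freedom = 3 − 1 = 2; critical value at α = 0.1 is 4.605.
Since 24.817 > 4.605, we reject the null hypothesis — the data do not fit the 12:3:1 ratio.

24.817; not consistent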